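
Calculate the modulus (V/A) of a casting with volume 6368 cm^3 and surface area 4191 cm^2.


Formula: Casting Modulus M = V / A
M = 6368 cm^3 / 4191 cm^2 = 1.5194 cm

1.5194 cm


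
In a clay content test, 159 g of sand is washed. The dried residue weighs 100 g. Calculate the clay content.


Formula: Clay% = (W_total - W_washed) / W_total * 100
Clay mass = 159 - 100 = 59 g
Clay% = 59 / 159 * 100 = 37.1069%

Answer: 37.1069%


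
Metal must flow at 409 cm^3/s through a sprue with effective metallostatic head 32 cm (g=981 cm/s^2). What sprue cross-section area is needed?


Formula: v = sqrt(2*g*h), A = Q/v
Velocity: v = sqrt(2 * 981 * 32) = sqrt(62784) = 250.5674 cm/s
Sprue area: A = Q / v = 409 / 250.5674 = 1.6323 cm^2

1.6323 cm^2


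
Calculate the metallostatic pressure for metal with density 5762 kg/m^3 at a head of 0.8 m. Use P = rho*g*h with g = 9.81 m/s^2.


Formula: P = rho * g * h
rho * g = 5762 * 9.81 = 56525.22 N/m^3
P = 56525.22 * 0.8 = 45220.1760 Pa

45220.1760 Pa


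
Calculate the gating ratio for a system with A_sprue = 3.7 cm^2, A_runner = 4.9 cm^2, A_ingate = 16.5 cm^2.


Sprue:Runner:Ingate = 1 : 4.9/3.7 : 16.5/3.7 = 1:1.32:4.46

Final answer: 1:1.32:4.46


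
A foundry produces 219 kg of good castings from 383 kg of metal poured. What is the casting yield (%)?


Formula: Casting Yield = (W_good / W_total) * 100
Yield = (219 kg / 383 kg) * 100 = 57.1802%

57.1802%


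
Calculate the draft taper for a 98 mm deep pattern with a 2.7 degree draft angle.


Formula: taper = depth * tan(draft_angle)
tan(2.7 deg) = 0.0471588
taper = 98 mm * 0.0471588 = 4.6216 mm

Answer: 4.6216 mm


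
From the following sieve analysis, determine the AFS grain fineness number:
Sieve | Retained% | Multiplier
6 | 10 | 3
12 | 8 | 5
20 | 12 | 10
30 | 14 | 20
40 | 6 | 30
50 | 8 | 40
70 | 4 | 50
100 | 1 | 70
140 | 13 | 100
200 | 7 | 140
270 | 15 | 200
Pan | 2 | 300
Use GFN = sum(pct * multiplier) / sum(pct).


Formula: GFN = sum(pct * multiplier) / sum(pct)
sum(pct * multiplier) = 7120
sum(pct) = 100
GFN = 7120 / 100 = 71.20

Answer: 71.20


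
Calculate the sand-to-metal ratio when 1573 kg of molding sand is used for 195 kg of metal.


Formula: Sand-to-Metal Ratio = W_sand / W_metal
Ratio = 1573 kg / 195 kg = 8.0667

8.0667


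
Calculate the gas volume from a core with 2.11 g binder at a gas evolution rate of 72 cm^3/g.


Formula: V_gas = W_binder * gas_evolution_rate
V = 2.11 g * 72 cm^3/g = 151.9200 cm^3

Answer: 151.9200 cm^3


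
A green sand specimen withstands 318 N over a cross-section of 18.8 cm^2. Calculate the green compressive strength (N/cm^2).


Formula: Compressive Strength = Force / Area
Strength = 318 N / 18.8 cm^2 = 16.9149 N/cm^2

Final answer: 16.9149 N/cm^2


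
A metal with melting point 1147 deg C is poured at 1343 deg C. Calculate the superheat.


Formula: Superheat = T_pour - T_melt
Superheat = 1343 - 1147 = 196 deg C

Answer: 196 deg C


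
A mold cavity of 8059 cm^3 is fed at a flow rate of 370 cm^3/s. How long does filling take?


Formula: t_fill = V_mold / Q_flow
t = 8059 cm^3 / 370 cm^3/s = 21.7811 s

Answer: 21.7811 s


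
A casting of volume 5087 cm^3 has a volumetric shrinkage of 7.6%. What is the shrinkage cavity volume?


Formula: V_shrink = V_casting * shrinkage_pct / 100
V_shrink = 5087 cm^3 * 7.6 / 100 = 386.6120 cm^3

386.6120 cm^3


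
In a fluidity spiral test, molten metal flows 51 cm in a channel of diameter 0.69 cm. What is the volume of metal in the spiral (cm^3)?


Formula: V = pi * (d/2)^2 * L  (cylinder volume)
Radius = 0.69/2 = 0.345 cm
V = pi * 0.345^2 * 51 = 19.0703 cm^3


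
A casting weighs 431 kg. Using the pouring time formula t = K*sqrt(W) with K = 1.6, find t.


Formula: t = K * sqrt(W)
sqrt(W) = sqrt(431) = 20.76054
t = 1.6 * 20.76054 = 33.2169 s

Answer: 33.2169 s


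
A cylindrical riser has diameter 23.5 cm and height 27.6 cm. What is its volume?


Formula: V = pi * (D/2)^2 * H  (cylinder volume)
Radius = D/2 = 23.5/2 = 11.75 cm
V = pi * 11.75^2 * 27.6 = 11971.1173 cm^3

11971.1173 cm^3


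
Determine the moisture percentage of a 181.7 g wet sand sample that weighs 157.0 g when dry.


Formula: MC = (W_wet - W_dry) / W_wet * 100
Water mass = 181.7 - 157.0 = 24.7 g
MC = 24.7 / 181.7 * 100 = 13.5938%

13.5938%


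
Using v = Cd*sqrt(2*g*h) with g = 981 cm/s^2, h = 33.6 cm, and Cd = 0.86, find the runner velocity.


Formula: v = Cd * sqrt(2 * g * h)  (Torricelli with discharge coefficient)
2*g*h = 2 * 981 * 33.6 = 65923.2 cm^2/s^2
sqrt(65923.2) = 256.75514 cm/s
v = 0.86 * 256.75514 = 220.8094 cm/s

Final answer: 220.8094 cm/s


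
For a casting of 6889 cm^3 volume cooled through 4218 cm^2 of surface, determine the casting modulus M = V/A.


Formula: Casting Modulus M = V / A
M = 6889 cm^3 / 4218 cm^2 = 1.6332 cm

Final answer: 1.6332 cm


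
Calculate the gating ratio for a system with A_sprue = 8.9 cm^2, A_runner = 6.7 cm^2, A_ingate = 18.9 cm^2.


Sprue:Runner:Ingate = 1 : 6.7/8.9 : 18.9/8.9 = 1:0.75:2.12

Answer: 1:0.75:2.12


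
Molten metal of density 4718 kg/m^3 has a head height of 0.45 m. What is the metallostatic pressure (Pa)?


Formula: P = rho * g * h
rho * g = 4718 * 9.81 = 46283.58 N/m^3
P = 46283.58 * 0.45 = 20827.6110 Pa

Final answer: 20827.6110 Pa


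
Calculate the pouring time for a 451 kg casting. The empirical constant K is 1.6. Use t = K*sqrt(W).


Formula: t = K * sqrt(W)
sqrt(W) = sqrt(451) = 21.23676
t = 1.6 * 21.23676 = 33.9788 s


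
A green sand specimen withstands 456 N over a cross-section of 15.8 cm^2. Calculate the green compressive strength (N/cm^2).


Formula: Compressive Strength = Force / Area
Strength = 456 N / 15.8 cm^2 = 28.8608 N/cm^2

28.8608 N/cm^2


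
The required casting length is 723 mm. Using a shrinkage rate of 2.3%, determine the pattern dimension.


Formula: L_pattern = L_casting * (1 + shrinkage_rate/100)
Shrinkage factor = 1 + 2.3/100 = 1.023
L_pattern = 723 mm * 1.023 = 739.6290 mm

Final answer: 739.6290 mm


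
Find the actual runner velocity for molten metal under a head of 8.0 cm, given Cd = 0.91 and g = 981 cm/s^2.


Formula: v = Cd * sqrt(2 * g * h)  (Torricelli with discharge coefficient)
2*g*h = 2 * 981 * 8.0 = 15696.0 cm^2/s^2
sqrt(15696.0) = 125.28368 cm/s
v = 0.91 * 125.28368 = 114.0081 cm/s

Answer: 114.0081 cm/s


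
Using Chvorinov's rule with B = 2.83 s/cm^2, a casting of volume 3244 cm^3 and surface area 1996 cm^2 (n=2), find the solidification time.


Formula: t_s = B * (V/A)^n  (Chvorinov's rule, n=2)
Modulus M = V/A = 3244/1996 = 1.625251 cm
M^2 = 1.625251^2 = 2.641441 cm^2
t_s = 2.83 * 2.641441 = 7.4753 s

Final answer: 7.4753 s


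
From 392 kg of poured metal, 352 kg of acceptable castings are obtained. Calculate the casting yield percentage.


Formula: Casting Yield = (W_good / W_total) * 100
Yield = (352 kg / 392 kg) * 100 = 89.7959%

Answer: 89.7959%


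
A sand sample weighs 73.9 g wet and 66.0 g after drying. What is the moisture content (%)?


Formula: MC = (W_wet - W_dry) / W_wet * 100
Water mass = 73.9 - 66.0 = 7.9 g
MC = 7.9 / 73.9 * 100 = 10.6901%

10.6901%


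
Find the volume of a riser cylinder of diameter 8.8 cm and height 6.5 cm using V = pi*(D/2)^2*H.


Formula: V = pi * (D/2)^2 * H  (cylinder volume)
Radius = D/2 = 8.8/2 = 4.4 cm
V = pi * 4.4^2 * 6.5 = 395.3380 cm^3

395.3380 cm^3


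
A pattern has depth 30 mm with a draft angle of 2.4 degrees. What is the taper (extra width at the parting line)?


Formula: taper = depth * tan(draft_angle)
tan(2.4 deg) = 0.0419124
taper = 30 mm * 0.0419124 = 1.2574 mm

Final answer: 1.2574 mm


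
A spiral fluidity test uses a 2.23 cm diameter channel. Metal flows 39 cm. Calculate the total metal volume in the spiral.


Formula: V = pi * (d/2)^2 * L  (cylinder volume)
Radius = 2.23/2 = 1.115 cm
V = pi * 1.115^2 * 39 = 152.3226 cm^3

152.3226 cm^3


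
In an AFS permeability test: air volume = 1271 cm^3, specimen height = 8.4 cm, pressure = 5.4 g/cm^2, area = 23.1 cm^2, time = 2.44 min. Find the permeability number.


Formula: Permeability Number P = (V * H) / (p * A * t)
Numerator: V * H = 1271 * 8.4 = 10676.4
Denominator: p * A * t = 5.4 * 23.1 * 2.44 = 304.3656
P = 10676.4 / 304.3656 = 35.0776

Answer: 35.0776


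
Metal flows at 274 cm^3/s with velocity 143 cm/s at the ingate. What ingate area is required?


Formula: A_ingate = Q / v  (continuity equation)
A = 274 cm^3/s / 143 cm/s = 1.9161 cm^2

Final answer: 1.9161 cm^2


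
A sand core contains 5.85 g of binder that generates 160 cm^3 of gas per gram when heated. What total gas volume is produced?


Formula: V_gas = W_binder * gas_evolution_rate
V = 5.85 g * 160 cm^3/g = 936.0000 cm^3

Answer: 936.0000 cm^3


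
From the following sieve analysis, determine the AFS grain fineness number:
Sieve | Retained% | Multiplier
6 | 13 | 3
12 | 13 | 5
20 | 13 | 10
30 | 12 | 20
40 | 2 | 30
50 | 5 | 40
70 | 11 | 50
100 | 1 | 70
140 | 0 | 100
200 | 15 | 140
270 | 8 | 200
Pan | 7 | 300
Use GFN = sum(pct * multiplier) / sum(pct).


Formula: GFN = sum(pct * multiplier) / sum(pct)
sum(pct * multiplier) = 7154
sum(pct) = 100
GFN = 7154 / 100 = 71.54


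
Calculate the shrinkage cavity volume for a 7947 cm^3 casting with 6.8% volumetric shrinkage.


Formula: V_shrink = V_casting * shrinkage_pct / 100
V_shrink = 7947 cm^3 * 6.8 / 100 = 540.3960 cm^3

540.3960 cm^3


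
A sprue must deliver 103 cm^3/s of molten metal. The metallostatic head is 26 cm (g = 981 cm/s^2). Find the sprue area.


Formula: v = sqrt(2*g*h), A = Q/v
Velocity: v = sqrt(2 * 981 * 26) = sqrt(51012) = 225.8584 cm/s
Sprue area: A = Q / v = 103 / 225.8584 = 0.4560 cm^2

Answer: 0.4560 cm^2


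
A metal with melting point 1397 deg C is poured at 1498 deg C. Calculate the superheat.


Formula: Superheat = T_pour - T_melt
Superheat = 1498 - 1397 = 101 deg C

Final answer: 101 deg C


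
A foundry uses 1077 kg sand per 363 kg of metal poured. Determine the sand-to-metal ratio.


Formula: Sand-to-Metal Ratio = W_sand / W_metal
Ratio = 1077 kg / 363 kg = 2.9669

2.9669


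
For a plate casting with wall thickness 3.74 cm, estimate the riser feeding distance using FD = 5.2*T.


Formula: FD = 5.2 * T  (riser feeding-distance rule)
FD = 5.2 * 3.74 cm = 19.4480 cm

19.4480 cm


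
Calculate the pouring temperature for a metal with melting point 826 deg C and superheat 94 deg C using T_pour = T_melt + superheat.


Formula: T_pour = T_melt + Superheat
T_pour = 826 + 94 = 920 deg C

Answer: 920 deg C


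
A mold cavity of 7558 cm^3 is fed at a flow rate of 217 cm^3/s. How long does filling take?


Formula: t_fill = V_mold / Q_flow
t = 7558 cm^3 / 217 cm^3/s = 34.8295 s

34.8295 s


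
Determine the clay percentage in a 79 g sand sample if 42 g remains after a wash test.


Formula: Clay% = (W_total - W_washed) / W_total * 100
Clay mass = 79 - 42 = 37 g
Clay% = 37 / 79 * 100 = 46.8354%

Final answer: 46.8354%


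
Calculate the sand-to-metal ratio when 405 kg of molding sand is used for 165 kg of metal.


Formula: Sand-to-Metal Ratio = W_sand / W_metal
Ratio = 405 kg / 165 kg = 2.4545


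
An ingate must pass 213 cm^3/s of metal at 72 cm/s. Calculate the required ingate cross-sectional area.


Formula: A_ingate = Q / v  (continuity equation)
A = 213 cm^3/s / 72 cm/s = 2.9583 cm^2

2.9583 cm^2


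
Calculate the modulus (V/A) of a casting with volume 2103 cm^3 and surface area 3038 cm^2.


Formula: Casting Modulus M = V / A
M = 2103 cm^3 / 3038 cm^2 = 0.6922 cm


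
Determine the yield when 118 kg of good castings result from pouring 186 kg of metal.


Formula: Casting Yield = (W_good / W_total) * 100
Yield = (118 kg / 186 kg) * 100 = 63.4409%

Final answer: 63.4409%


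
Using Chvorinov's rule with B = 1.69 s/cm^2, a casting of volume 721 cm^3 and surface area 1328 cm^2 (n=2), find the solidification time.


Formula: t_s = B * (V/A)^n  (Chvorinov's rule, n=2)
Modulus M = V/A = 721/1328 = 0.542922 cm
M^2 = 0.542922^2 = 0.294764 cm^2
t_s = 1.69 * 0.294764 = 0.4982 s


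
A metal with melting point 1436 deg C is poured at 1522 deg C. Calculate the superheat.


Formula: Superheat = T_pour - T_melt
Superheat = 1522 - 1436 = 86 deg C

Final answer: 86 deg C


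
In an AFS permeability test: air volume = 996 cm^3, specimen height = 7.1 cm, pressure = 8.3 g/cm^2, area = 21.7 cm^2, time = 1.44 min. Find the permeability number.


Formula: Permeability Number P = (V * H) / (p * A * t)
Numerator: V * H = 996 * 7.1 = 7071.6
Denominator: p * A * t = 8.3 * 21.7 * 1.44 = 259.3584
P = 7071.6 / 259.3584 = 27.2657

Answer: 27.2657


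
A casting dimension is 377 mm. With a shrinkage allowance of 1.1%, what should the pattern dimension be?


Formula: L_pattern = L_casting * (1 + shrinkage_rate/100)
Shrinkage factor = 1 + 1.1/100 = 1.011
L_pattern = 377 mm * 1.011 = 381.1470 mm

Answer: 381.1470 mm


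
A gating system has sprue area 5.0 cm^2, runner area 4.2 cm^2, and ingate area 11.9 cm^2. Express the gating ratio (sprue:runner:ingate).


Sprue:Runner:Ingate = 1 : 4.2/5.0 : 11.9/5.0 = 1:0.84:2.38


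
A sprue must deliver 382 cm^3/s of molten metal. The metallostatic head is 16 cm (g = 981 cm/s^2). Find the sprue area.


Formula: v = sqrt(2*g*h), A = Q/v
Velocity: v = sqrt(2 * 981 * 16) = sqrt(31392) = 177.1779 cm/s
Sprue area: A = Q / v = 382 / 177.1779 = 2.1560 cm^2

Answer: 2.1560 cm^2


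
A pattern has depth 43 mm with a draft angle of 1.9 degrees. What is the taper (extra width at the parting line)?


Formula: taper = depth * tan(draft_angle)
tan(1.9 deg) = 0.0331734
taper = 43 mm * 0.0331734 = 1.4265 mm


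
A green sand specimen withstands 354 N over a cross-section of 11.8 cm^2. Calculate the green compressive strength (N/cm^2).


Formula: Compressive Strength = Force / Area
Strength = 354 N / 11.8 cm^2 = 30.0000 N/cm^2

30.0000 N/cm^2


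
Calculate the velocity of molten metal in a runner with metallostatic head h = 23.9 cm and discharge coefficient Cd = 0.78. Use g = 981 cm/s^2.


Formula: v = Cd * sqrt(2 * g * h)  (Torricelli with discharge coefficient)
2*g*h = 2 * 981 * 23.9 = 46891.8 cm^2/s^2
sqrt(46891.8) = 216.54515 cm/s
v = 0.78 * 216.54515 = 168.9052 cm/s

168.9052 cm/s


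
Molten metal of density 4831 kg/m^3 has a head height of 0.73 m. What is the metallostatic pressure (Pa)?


Formula: P = rho * g * h
rho * g = 4831 * 9.81 = 47392.11 N/m^3
P = 47392.11 * 0.73 = 34596.2403 Pa

Final answer: 34596.2403 Pa


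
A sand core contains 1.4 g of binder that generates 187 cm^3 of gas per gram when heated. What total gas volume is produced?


Formula: V_gas = W_binder * gas_evolution_rate
V = 1.4 g * 187 cm^3/g = 261.8000 cm^3

Final answer: 261.8000 cm^3


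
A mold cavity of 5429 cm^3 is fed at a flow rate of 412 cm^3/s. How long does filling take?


Formula: t_fill = V_mold / Q_flow
t = 5429 cm^3 / 412 cm^3/s = 13.1772 s

Final answer: 13.1772 s


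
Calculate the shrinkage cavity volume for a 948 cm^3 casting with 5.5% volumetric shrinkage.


Formula: V_shrink = V_casting * shrinkage_pct / 100
V_shrink = 948 cm^3 * 5.5 / 100 = 52.1400 cm^3


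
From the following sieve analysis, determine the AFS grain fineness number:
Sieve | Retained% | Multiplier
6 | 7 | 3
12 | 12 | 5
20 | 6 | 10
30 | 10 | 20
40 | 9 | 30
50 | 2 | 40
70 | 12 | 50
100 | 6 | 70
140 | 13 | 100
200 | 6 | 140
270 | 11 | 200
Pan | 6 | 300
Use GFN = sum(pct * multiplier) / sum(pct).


Formula: GFN = sum(pct * multiplier) / sum(pct)
sum(pct * multiplier) = 7851
sum(pct) = 100
GFN = 7851 / 100 = 78.51


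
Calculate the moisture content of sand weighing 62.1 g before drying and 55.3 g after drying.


Formula: MC = (W_wet - W_dry) / W_wet * 100
Water mass = 62.1 - 55.3 = 6.8 g
MC = 6.8 / 62.1 * 100 = 10.9501%


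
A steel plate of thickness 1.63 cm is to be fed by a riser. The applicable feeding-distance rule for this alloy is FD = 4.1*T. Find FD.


Formula: FD = 4.1 * T  (riser feeding-distance rule)
FD = 4.1 * 1.63 cm = 6.6830 cm


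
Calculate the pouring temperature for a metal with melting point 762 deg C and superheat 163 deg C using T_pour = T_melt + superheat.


Formula: T_pour = T_melt + Superheat
T_pour = 762 + 163 = 925 deg C

Final answer: 925 deg C


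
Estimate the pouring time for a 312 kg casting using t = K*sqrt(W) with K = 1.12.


Formula: t = K * sqrt(W)
sqrt(W) = sqrt(312) = 17.66352
t = 1.12 * 17.66352 = 19.7831 s

19.7831 s


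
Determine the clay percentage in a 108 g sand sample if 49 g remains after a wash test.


Formula: Clay% = (W_total - W_washed) / W_total * 100
Clay mass = 108 - 49 = 59 g
Clay% = 59 / 108 * 100 = 54.6296%

Final answer: 54.6296%


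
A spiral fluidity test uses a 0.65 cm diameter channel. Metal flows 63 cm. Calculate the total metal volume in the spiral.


Formula: V = pi * (d/2)^2 * L  (cylinder volume)
Radius = 0.65/2 = 0.325 cm
V = pi * 0.325^2 * 63 = 20.9053 cm^3

Final answer: 20.9053 cm^3


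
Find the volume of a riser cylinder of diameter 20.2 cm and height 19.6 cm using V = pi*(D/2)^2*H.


Formula: V = pi * (D/2)^2 * H  (cylinder volume)
Radius = D/2 = 20.2/2 = 10.1 cm
V = pi * 10.1^2 * 19.6 = 6281.2878 cm^3

Answer: 6281.2878 cm^3


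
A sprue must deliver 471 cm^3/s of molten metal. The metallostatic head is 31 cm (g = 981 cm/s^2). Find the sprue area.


Formula: v = sqrt(2*g*h), A = Q/v
Velocity: v = sqrt(2 * 981 * 31) = sqrt(60822) = 246.6212 cm/s
Sprue area: A = Q / v = 471 / 246.6212 = 1.9098 cm^2


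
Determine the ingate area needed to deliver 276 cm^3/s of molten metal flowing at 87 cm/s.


Formula: A_ingate = Q / v  (continuity equation)
A = 276 cm^3/s / 87 cm/s = 3.1724 cm^2

Answer: 3.1724 cm^2


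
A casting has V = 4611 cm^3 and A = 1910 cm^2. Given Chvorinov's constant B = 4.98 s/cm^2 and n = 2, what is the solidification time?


Formula: t_s = B * (V/A)^n  (Chvorinov's rule, n=2)
Modulus M = V/A = 4611/1910 = 2.414136 cm
M^2 = 2.414136^2 = 5.828053 cm^2
t_s = 4.98 * 5.828053 = 29.0237 s

Final answer: 29.0237 s


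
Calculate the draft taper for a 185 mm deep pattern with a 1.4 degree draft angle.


Formula: taper = depth * tan(draft_angle)
tan(1.4 deg) = 0.0244395
taper = 185 mm * 0.0244395 = 4.5213 mm

Final answer: 4.5213 mm


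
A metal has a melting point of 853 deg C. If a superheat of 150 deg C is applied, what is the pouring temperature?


Formula: T_pour = T_melt + Superheat
T_pour = 853 + 150 = 1003 deg C

Answer: 1003 deg C


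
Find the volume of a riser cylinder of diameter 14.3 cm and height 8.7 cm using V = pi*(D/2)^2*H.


Formula: V = pi * (D/2)^2 * H  (cylinder volume)
Radius = D/2 = 14.3/2 = 7.15 cm
V = pi * 7.15^2 * 8.7 = 1397.2728 cm^3

1397.2728 cm^3


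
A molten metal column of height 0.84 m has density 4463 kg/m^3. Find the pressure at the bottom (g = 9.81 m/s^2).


Formula: P = rho * g * h
rho * g = 4463 * 9.81 = 43782.03 N/m^3
P = 43782.03 * 0.84 = 36776.9052 Pa

Final answer: 36776.9052 Pa


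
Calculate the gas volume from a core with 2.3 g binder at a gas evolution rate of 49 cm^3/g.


Formula: V_gas = W_binder * gas_evolution_rate
V = 2.3 g * 49 cm^3/g = 112.7000 cm^3

Answer: 112.7000 cm^3


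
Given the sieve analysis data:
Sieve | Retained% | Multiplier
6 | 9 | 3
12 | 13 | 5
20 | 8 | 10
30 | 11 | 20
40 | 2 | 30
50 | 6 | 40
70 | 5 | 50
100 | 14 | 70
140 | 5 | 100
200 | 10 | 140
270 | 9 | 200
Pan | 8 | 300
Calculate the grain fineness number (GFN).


Formula: GFN = sum(pct * multiplier) / sum(pct)
sum(pct * multiplier) = 8022
sum(pct) = 100
GFN = 8022 / 100 = 80.22

Answer: 80.22


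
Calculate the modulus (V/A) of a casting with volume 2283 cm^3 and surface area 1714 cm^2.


Formula: Casting Modulus M = V / A
M = 2283 cm^3 / 1714 cm^2 = 1.3320 cm

Final answer: 1.3320 cm


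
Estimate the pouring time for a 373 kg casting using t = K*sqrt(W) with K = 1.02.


Formula: t = K * sqrt(W)
sqrt(W) = sqrt(373) = 19.31321
t = 1.02 * 19.31321 = 19.6995 s

19.6995 s


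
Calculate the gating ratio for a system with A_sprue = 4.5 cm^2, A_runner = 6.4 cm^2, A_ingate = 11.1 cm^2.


Sprue:Runner:Ingate = 1 : 6.4/4.5 : 11.1/4.5 = 1:1.42:2.47

Answer: 1:1.42:2.47


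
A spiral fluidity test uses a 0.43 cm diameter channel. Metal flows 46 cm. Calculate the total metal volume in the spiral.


Formula: V = pi * (d/2)^2 * L  (cylinder volume)
Radius = 0.43/2 = 0.215 cm
V = pi * 0.215^2 * 46 = 6.6801 cm^3

Final answer: 6.6801 cm^3


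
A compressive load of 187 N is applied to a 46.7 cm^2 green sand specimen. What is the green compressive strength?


Formula: Compressive Strength = Force / Area
Strength = 187 N / 46.7 cm^2 = 4.0043 N/cm^2


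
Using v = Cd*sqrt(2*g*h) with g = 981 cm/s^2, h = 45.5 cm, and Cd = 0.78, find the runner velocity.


Formula: v = Cd * sqrt(2 * g * h)  (Torricelli with discharge coefficient)
2*g*h = 2 * 981 * 45.5 = 89271.0 cm^2/s^2
sqrt(89271.0) = 298.78253 cm/s
v = 0.78 * 298.78253 = 233.0504 cm/s

233.0504 cm/s


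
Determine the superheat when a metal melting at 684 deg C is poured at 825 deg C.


Formula: Superheat = T_pour - T_melt
Superheat = 825 - 684 = 141 deg C


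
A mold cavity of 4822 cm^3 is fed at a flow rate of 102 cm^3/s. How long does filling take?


Formula: t_fill = V_mold / Q_flow
t = 4822 cm^3 / 102 cm^3/s = 47.2745 s


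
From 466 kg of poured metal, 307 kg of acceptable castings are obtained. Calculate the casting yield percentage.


Formula: Casting Yield = (W_good / W_total) * 100
Yield = (307 kg / 466 kg) * 100 = 65.8798%

65.8798%


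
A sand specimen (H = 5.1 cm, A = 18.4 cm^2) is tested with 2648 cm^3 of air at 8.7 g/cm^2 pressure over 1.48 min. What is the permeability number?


Formula: Permeability Number P = (V * H) / (p * A * t)
Numerator: V * H = 2648 * 5.1 = 13504.8
Denominator: p * A * t = 8.7 * 18.4 * 1.48 = 236.9184
P = 13504.8 / 236.9184 = 57.0019


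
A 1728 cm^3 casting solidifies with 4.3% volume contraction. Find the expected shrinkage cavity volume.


Formula: V_shrink = V_casting * shrinkage_pct / 100
V_shrink = 1728 cm^3 * 4.3 / 100 = 74.3040 cm^3


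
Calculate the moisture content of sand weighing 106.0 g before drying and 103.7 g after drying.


Formula: MC = (W_wet - W_dry) / W_wet * 100
Water mass = 106.0 - 103.7 = 2.3 g
MC = 2.3 / 106.0 * 100 = 2.1698%

Final answer: 2.1698%


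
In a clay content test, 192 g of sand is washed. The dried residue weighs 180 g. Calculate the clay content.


Formula: Clay% = (W_total - W_washed) / W_total * 100
Clay mass = 192 - 180 = 12 g
Clay% = 12 / 192 * 100 = 6.2500%


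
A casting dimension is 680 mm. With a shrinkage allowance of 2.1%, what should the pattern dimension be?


Formula: L_pattern = L_casting * (1 + shrinkage_rate/100)
Shrinkage factor = 1 + 2.1/100 = 1.021
L_pattern = 680 mm * 1.021 = 694.2800 mm

Answer: 694.2800 mm


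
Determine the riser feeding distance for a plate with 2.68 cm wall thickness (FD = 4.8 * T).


Formula: FD = 4.8 * T  (riser feeding-distance rule)
FD = 4.8 * 2.68 cm = 12.8640 cm

12.8640 cm


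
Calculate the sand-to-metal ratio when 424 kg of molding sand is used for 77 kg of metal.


Formula: Sand-to-Metal Ratio = W_sand / W_metal
Ratio = 424 kg / 77 kg = 5.5065


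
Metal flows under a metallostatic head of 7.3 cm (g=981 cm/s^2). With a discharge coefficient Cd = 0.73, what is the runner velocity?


Formula: v = Cd * sqrt(2 * g * h)  (Torricelli with discharge coefficient)
2*g*h = 2 * 981 * 7.3 = 14322.6 cm^2/s^2
sqrt(14322.6) = 119.67707 cm/s
v = 0.73 * 119.67707 = 87.3643 cm/s

Answer: 87.3643 cm/s


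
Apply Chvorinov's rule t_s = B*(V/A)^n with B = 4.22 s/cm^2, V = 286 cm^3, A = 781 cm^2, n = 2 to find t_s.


Formula: t_s = B * (V/A)^n  (Chvorinov's rule, n=2)
Modulus M = V/A = 286/781 = 0.366197 cm
M^2 = 0.366197^2 = 0.134100 cm^2
t_s = 4.22 * 0.134100 = 0.5659 s

0.5659 s


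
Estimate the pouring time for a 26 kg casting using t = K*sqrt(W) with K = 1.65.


Formula: t = K * sqrt(W)
sqrt(W) = sqrt(26) = 5.09902
t = 1.65 * 5.09902 = 8.4134 s

Final answer: 8.4134 s


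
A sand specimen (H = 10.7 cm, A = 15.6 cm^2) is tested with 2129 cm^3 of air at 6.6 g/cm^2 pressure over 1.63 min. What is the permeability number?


Formula: Permeability Number P = (V * H) / (p * A * t)
Numerator: V * H = 2129 * 10.7 = 22780.3
Denominator: p * A * t = 6.6 * 15.6 * 1.63 = 167.8248
P = 22780.3 / 167.8248 = 135.7386

135.7386


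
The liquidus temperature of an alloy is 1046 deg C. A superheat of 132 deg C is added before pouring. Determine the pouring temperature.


Formula: T_pour = T_melt + Superheat
T_pour = 1046 + 132 = 1178 deg C

Final answer: 1178 deg C


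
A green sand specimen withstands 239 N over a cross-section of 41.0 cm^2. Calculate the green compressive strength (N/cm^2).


Formula: Compressive Strength = Force / Area
Strength = 239 N / 41.0 cm^2 = 5.8293 N/cm^2

5.8293 N/cm^2


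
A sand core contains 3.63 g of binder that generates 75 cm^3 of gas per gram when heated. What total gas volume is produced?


Formula: V_gas = W_binder * gas_evolution_rate
V = 3.63 g * 75 cm^3/g = 272.2500 cm^3

272.2500 cm^3


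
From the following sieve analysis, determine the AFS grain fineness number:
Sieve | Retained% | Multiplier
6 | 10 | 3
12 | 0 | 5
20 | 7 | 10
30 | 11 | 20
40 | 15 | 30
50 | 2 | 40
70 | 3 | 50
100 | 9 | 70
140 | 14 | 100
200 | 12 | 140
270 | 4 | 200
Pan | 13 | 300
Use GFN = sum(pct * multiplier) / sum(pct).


Formula: GFN = sum(pct * multiplier) / sum(pct)
sum(pct * multiplier) = 9410
sum(pct) = 100
GFN = 9410 / 100 = 94.10

Final answer: 94.10


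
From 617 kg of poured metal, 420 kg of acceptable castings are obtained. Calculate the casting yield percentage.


Formula: Casting Yield = (W_good / W_total) * 100
Yield = (420 kg / 617 kg) * 100 = 68.0713%


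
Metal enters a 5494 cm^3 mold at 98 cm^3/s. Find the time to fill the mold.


Formula: t_fill = V_mold / Q_flow
t = 5494 cm^3 / 98 cm^3/s = 56.0612 s

56.0612 s


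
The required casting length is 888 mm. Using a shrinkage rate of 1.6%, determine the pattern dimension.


Formula: L_pattern = L_casting * (1 + shrinkage_rate/100)
Shrinkage factor = 1 + 1.6/100 = 1.016
L_pattern = 888 mm * 1.016 = 902.2080 mm

Answer: 902.2080 mm


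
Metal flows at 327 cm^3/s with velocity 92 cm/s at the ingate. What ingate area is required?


Formula: A_ingate = Q / v  (continuity equation)
A = 327 cm^3/s / 92 cm/s = 3.5543 cm^2


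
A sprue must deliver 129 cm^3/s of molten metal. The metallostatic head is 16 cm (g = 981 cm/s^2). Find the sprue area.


Formula: v = sqrt(2*g*h), A = Q/v
Velocity: v = sqrt(2 * 981 * 16) = sqrt(31392) = 177.1779 cm/s
Sprue area: A = Q / v = 129 / 177.1779 = 0.7281 cm^2

Final answer: 0.7281 cm^2


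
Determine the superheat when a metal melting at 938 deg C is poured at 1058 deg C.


Formula: Superheat = T_pour - T_melt
Superheat = 1058 - 938 = 120 deg C

Answer: 120 deg C


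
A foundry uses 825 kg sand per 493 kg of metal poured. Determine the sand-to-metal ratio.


Formula: Sand-to-Metal Ratio = W_sand / W_metal
Ratio = 825 kg / 493 kg = 1.6734

Final answer: 1.6734


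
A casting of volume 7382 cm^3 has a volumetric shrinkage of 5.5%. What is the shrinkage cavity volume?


Formula: V_shrink = V_casting * shrinkage_pct / 100
V_shrink = 7382 cm^3 * 5.5 / 100 = 406.0100 cm^3


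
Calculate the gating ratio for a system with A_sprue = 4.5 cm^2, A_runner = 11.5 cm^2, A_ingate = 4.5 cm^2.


Sprue:Runner:Ingate = 1 : 11.5/4.5 : 4.5/4.5 = 1:2.56:1.00


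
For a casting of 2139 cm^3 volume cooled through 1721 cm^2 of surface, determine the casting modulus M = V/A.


Formula: Casting Modulus M = V / A
M = 2139 cm^3 / 1721 cm^2 = 1.2429 cm

Final answer: 1.2429 cm


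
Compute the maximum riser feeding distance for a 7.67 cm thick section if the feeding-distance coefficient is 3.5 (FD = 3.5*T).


Formula: FD = 3.5 * T  (riser feeding-distance rule)
FD = 3.5 * 7.67 cm = 26.8450 cm


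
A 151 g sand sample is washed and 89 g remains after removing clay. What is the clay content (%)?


Formula: Clay% = (W_total - W_washed) / W_total * 100
Clay mass = 151 - 89 = 62 g
Clay% = 62 / 151 * 100 = 41.0596%

Answer: 41.0596%


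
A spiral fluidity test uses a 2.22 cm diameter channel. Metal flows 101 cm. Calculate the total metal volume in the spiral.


Formula: V = pi * (d/2)^2 * L  (cylinder volume)
Radius = 2.22/2 = 1.11 cm
V = pi * 1.11^2 * 101 = 390.9464 cm^3


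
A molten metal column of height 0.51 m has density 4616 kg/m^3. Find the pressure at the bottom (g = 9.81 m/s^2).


Formula: P = rho * g * h
rho * g = 4616 * 9.81 = 45282.96 N/m^3
P = 45282.96 * 0.51 = 23094.3096 Pa

23094.3096 Pa


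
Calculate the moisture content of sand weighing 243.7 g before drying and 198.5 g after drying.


Formula: MC = (W_wet - W_dry) / W_wet * 100
Water mass = 243.7 - 198.5 = 45.2 g
MC = 45.2 / 243.7 * 100 = 18.5474%

Final answer: 18.5474%


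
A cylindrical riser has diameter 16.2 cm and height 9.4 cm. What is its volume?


Formula: V = pi * (D/2)^2 * H  (cylinder volume)
Radius = D/2 = 16.2/2 = 8.1 cm
V = pi * 8.1^2 * 9.4 = 1937.5270 cm^3


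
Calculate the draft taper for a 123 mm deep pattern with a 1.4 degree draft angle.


Formula: taper = depth * tan(draft_angle)
tan(1.4 deg) = 0.0244395
taper = 123 mm * 0.0244395 = 3.0061 mm

Final answer: 3.0061 mm


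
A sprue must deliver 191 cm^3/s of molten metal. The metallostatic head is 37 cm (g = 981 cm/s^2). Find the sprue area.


Formula: v = sqrt(2*g*h), A = Q/v
Velocity: v = sqrt(2 * 981 * 37) = sqrt(72594) = 269.4327 cm/s
Sprue area: A = Q / v = 191 / 269.4327 = 0.7089 cm^2


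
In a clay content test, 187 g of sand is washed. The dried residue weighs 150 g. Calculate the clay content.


Formula: Clay% = (W_total - W_washed) / W_total * 100
Clay mass = 187 - 150 = 37 g
Clay% = 37 / 187 * 100 = 19.7861%

Answer: 19.7861%


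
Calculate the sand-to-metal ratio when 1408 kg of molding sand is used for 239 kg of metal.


Formula: Sand-to-Metal Ratio = W_sand / W_metal
Ratio = 1408 kg / 239 kg = 5.8912

Final answer: 5.8912


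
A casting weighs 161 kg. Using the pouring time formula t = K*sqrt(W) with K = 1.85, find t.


Formula: t = K * sqrt(W)
sqrt(W) = sqrt(161) = 12.68858
t = 1.85 * 12.68858 = 23.4739 s

Answer: 23.4739 s


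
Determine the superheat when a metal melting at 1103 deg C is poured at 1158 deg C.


Formula: Superheat = T_pour - T_melt
Superheat = 1158 - 1103 = 55 deg C

55 deg C


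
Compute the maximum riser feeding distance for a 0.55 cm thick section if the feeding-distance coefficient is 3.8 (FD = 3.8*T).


Formula: FD = 3.8 * T  (riser feeding-distance rule)
FD = 3.8 * 0.55 cm = 2.0900 cm

Final answer: 2.0900 cm


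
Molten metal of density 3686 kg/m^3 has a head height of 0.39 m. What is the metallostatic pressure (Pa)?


Formula: P = rho * g * h
rho * g = 3686 * 9.81 = 36159.66 N/m^3
P = 36159.66 * 0.39 = 14102.2674 Pa


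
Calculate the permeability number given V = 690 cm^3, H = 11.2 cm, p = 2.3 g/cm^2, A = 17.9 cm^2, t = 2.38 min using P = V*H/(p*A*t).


Formula: Permeability Number P = (V * H) / (p * A * t)
Numerator: V * H = 690 * 11.2 = 7728.0
Denominator: p * A * t = 2.3 * 17.9 * 2.38 = 97.9846
P = 7728.0 / 97.9846 = 78.8695


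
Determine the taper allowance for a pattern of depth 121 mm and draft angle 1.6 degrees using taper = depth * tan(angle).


Formula: taper = depth * tan(draft_angle)
tan(1.6 deg) = 0.0279325
taper = 121 mm * 0.0279325 = 3.3798 mm

3.3798 mm


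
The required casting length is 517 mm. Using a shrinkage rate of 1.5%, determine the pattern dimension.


Formula: L_pattern = L_casting * (1 + shrinkage_rate/100)
Shrinkage factor = 1 + 1.5/100 = 1.015
L_pattern = 517 mm * 1.015 = 524.7550 mm


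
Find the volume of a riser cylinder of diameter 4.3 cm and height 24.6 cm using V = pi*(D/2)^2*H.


Formula: V = pi * (D/2)^2 * H  (cylinder volume)
Radius = D/2 = 4.3/2 = 2.15 cm
V = pi * 2.15^2 * 24.6 = 357.2415 cm^3


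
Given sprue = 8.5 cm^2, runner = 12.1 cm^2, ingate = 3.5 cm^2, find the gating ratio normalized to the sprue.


Sprue:Runner:Ingate = 1 : 12.1/8.5 : 3.5/8.5 = 1:1.42:0.41

Answer: 1:1.42:0.41


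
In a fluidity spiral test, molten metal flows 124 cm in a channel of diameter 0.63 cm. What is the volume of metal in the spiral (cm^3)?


Formula: V = pi * (d/2)^2 * L  (cylinder volume)
Radius = 0.63/2 = 0.315 cm
V = pi * 0.315^2 * 124 = 38.6538 cm^3

Final answer: 38.6538 cm^3


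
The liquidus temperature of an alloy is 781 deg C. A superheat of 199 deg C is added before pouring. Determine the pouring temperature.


Formula: T_pour = T_melt + Superheat
T_pour = 781 + 199 = 980 deg C


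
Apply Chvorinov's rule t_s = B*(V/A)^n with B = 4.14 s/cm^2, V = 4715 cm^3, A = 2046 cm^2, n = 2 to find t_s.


Formula: t_s = B * (V/A)^n  (Chvorinov's rule, n=2)
Modulus M = V/A = 4715/2046 = 2.304497 cm
M^2 = 2.304497^2 = 5.310706 cm^2
t_s = 4.14 * 5.310706 = 21.9863 s

21.9863 s


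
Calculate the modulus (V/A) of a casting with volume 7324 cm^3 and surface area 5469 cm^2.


Formula: Casting Modulus M = V / A
M = 7324 cm^3 / 5469 cm^2 = 1.3392 cm

Answer: 1.3392 cm


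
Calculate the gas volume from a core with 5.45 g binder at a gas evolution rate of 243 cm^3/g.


Formula: V_gas = W_binder * gas_evolution_rate
V = 5.45 g * 243 cm^3/g = 1324.3500 cm^3


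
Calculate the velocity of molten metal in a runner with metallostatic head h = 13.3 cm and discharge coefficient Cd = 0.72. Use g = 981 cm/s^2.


Formula: v = Cd * sqrt(2 * g * h)  (Torricelli with discharge coefficient)
2*g*h = 2 * 981 * 13.3 = 26094.6 cm^2/s^2
sqrt(26094.6) = 161.53823 cm/s
v = 0.72 * 161.53823 = 116.3075 cm/s

Final answer: 116.3075 cm/s


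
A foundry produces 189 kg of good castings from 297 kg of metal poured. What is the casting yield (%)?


Formula: Casting Yield = (W_good / W_total) * 100
Yield = (189 kg / 297 kg) * 100 = 63.6364%

Final answer: 63.6364%


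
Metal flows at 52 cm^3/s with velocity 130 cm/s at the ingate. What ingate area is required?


Formula: A_ingate = Q / v  (continuity equation)
A = 52 cm^3/s / 130 cm/s = 0.4000 cm^2

Final answer: 0.4000 cm^2


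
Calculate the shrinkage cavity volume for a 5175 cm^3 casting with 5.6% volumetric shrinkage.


Formula: V_shrink = V_casting * shrinkage_pct / 100
V_shrink = 5175 cm^3 * 5.6 / 100 = 289.8000 cm^3

Final answer: 289.8000 cm^3


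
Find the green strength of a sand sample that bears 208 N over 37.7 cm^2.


Formula: Compressive Strength = Force / Area
Strength = 208 N / 37.7 cm^2 = 5.5172 N/cm^2


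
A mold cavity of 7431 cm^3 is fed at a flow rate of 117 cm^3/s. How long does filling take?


Formula: t_fill = V_mold / Q_flow
t = 7431 cm^3 / 117 cm^3/s = 63.5128 s


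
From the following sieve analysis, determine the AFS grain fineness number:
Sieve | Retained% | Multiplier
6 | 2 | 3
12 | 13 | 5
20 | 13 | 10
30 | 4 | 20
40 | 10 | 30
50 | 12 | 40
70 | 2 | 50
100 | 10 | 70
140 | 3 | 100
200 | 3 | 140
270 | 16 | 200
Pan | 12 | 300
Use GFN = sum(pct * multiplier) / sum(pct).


Formula: GFN = sum(pct * multiplier) / sum(pct)
sum(pct * multiplier) = 9381
sum(pct) = 100
GFN = 9381 / 100 = 93.81

Final answer: 93.81


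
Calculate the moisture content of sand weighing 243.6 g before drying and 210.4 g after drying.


Formula: MC = (W_wet - W_dry) / W_wet * 100
Water mass = 243.6 - 210.4 = 33.2 g
MC = 33.2 / 243.6 * 100 = 13.6289%

13.6289%


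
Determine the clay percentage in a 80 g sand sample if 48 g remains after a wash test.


Formula: Clay% = (W_total - W_washed) / W_total * 100
Clay mass = 80 - 48 = 32 g
Clay% = 32 / 80 * 100 = 40.0000%

40.0000%


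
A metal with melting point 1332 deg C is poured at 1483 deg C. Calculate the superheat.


Formula: Superheat = T_pour - T_melt
Superheat = 1483 - 1332 = 151 deg C

Answer: 151 deg C


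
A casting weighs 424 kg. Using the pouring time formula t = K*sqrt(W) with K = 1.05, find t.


Formula: t = K * sqrt(W)
sqrt(W) = sqrt(424) = 20.59126
t = 1.05 * 20.59126 = 21.6208 s

Answer: 21.6208 s


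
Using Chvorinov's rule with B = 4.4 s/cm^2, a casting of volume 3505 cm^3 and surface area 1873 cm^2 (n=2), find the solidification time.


Formula: t_s = B * (V/A)^n  (Chvorinov's rule, n=2)
Modulus M = V/A = 3505/1873 = 1.871329 cm
M^2 = 1.871329^2 = 3.501872 cm^2
t_s = 4.4 * 3.501872 = 15.4082 s

Final answer: 15.4082 s


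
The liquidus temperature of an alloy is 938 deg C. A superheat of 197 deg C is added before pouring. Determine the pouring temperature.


Formula: T_pour = T_melt + Superheat
T_pour = 938 + 197 = 1135 deg C

Answer: 1135 deg C


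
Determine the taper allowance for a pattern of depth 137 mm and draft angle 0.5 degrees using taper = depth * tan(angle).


Formula: taper = depth * tan(draft_angle)
tan(0.5 deg) = 0.0087269
taper = 137 mm * 0.0087269 = 1.1956 mm

1.1956 mm


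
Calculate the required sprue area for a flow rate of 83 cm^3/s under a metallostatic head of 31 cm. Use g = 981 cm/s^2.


Formula: v = sqrt(2*g*h), A = Q/v
Velocity: v = sqrt(2 * 981 * 31) = sqrt(60822) = 246.6212 cm/s
Sprue area: A = Q / v = 83 / 246.6212 = 0.3365 cm^2

0.3365 cm^2


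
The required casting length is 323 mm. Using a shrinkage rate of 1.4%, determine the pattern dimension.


Formula: L_pattern = L_casting * (1 + shrinkage_rate/100)
Shrinkage factor = 1 + 1.4/100 = 1.014
L_pattern = 323 mm * 1.014 = 327.5220 mm


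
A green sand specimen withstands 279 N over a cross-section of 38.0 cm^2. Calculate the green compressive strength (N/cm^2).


Formula: Compressive Strength = Force / Area
Strength = 279 N / 38.0 cm^2 = 7.3421 N/cm^2

Answer: 7.3421 N/cm^2


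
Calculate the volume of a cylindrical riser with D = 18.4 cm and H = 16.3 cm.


Formula: V = pi * (D/2)^2 * H  (cylinder volume)
Radius = D/2 = 18.4/2 = 9.2 cm
V = pi * 9.2^2 * 16.3 = 4334.2418 cm^3

Answer: 4334.2418 cm^3


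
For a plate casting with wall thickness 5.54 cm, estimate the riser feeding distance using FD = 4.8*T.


Formula: FD = 4.8 * T  (riser feeding-distance rule)
FD = 4.8 * 5.54 cm = 26.5920 cm


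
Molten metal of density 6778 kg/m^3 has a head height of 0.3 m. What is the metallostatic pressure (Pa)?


Formula: P = rho * g * h
rho * g = 6778 * 9.81 = 66492.18 N/m^3
P = 66492.18 * 0.3 = 19947.6540 Pa

Answer: 19947.6540 Pa


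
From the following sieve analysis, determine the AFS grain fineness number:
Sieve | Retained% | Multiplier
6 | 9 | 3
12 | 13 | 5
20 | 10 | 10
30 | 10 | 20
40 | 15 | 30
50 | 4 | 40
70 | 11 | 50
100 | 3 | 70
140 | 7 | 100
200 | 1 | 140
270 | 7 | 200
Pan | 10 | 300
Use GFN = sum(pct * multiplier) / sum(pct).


Formula: GFN = sum(pct * multiplier) / sum(pct)
sum(pct * multiplier) = 7002
sum(pct) = 100
GFN = 7002 / 100 = 70.02

Answer: 70.02


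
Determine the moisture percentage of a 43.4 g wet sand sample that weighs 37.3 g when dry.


Formula: MC = (W_wet - W_dry) / W_wet * 100
Water mass = 43.4 - 37.3 = 6.1 g
MC = 6.1 / 43.4 * 100 = 14.0553%

Answer: 14.0553%


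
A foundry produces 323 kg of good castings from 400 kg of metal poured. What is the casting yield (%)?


Formula: Casting Yield = (W_good / W_total) * 100
Yield = (323 kg / 400 kg) * 100 = 80.7500%

Answer: 80.7500%


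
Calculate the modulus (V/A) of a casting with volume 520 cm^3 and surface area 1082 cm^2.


Formula: Casting Modulus M = V / A
M = 520 cm^3 / 1082 cm^2 = 0.4806 cm


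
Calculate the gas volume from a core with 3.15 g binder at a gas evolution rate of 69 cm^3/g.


Formula: V_gas = W_binder * gas_evolution_rate
V = 3.15 g * 69 cm^3/g = 217.3500 cm^3

Answer: 217.3500 cm^3
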